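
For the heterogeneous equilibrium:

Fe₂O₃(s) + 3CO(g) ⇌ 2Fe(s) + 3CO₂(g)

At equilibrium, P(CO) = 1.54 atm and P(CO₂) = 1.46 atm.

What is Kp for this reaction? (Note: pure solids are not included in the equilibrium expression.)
K_p = 0.852

Solids (Fe₂O₃, Fe) are excluded.
Kp = P(CO₂)³/P(CO)³ = (1.46)³/(1.54)³ = 3.112/3.652 = 0.852.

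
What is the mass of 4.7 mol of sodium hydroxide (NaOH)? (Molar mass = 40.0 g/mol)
Mass = 4.7 mol × 40.0 g/mol = 188 g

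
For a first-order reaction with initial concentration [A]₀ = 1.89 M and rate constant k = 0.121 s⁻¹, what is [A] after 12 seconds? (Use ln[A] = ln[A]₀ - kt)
0.4425 M

ln[A] = ln[A]₀ - k·t = ln(1.89) - (0.121)·(12) = 0.6366 - 1.4520 = -0.8154
[A] = e^(-0.8154) = 0.4425 M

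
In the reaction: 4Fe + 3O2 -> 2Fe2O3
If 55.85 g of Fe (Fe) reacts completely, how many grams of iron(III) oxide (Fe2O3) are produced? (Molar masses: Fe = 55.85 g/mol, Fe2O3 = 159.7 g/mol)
Moles of Fe = 55.85 g ÷ 55.85 g/mol = 1 mol
Mole ratio: 2 mol Fe2O3 / 4 mol Fe
Moles of Fe2O3 = 1 × (2/4) = 0.5 mol
Mass of Fe2O3 = 0.5 mol × 159.7 g/mol = 79.85 g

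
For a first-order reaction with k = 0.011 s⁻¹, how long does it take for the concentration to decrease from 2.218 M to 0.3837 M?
159.50 s

From ln[A] = ln[A]₀ - k·t: t = ln([A]₀/[A])/k = ln(2.218/0.3837)/0.011 = ln(5.7806)/0.011 = 1.7545/0.011 = 159.50 s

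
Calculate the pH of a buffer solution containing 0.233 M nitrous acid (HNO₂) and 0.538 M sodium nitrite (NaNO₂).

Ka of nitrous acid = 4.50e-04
pH = 3.71

pKa = -log(4.50e-04) = 3.35. pH = pKa + log([A⁻]/[HA]) = 3.35 + log(0.538/0.233)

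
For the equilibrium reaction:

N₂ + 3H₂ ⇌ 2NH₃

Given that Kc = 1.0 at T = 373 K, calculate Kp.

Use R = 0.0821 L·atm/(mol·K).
K_p = 0.0011

Δn = (moles gaseous products) − (moles gaseous reactants) = -2
T = 373 K; RT = 0.0821 × 373 = 30.6233
Kp = Kc·(RT)^Δn = 1.0 × (30.6233)^-2 = 1.0 × 0.00106634 = 0.0011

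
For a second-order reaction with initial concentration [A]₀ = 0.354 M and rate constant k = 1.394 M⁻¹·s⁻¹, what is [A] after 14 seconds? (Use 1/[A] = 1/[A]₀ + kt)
0.0448 M

1/[A] = 1/[A]₀ + k·t = 1/0.354 + (1.394)·(14) = 2.8249 + 19.5160 = 22.3409
[A] = 1/22.3409 = 0.0448 M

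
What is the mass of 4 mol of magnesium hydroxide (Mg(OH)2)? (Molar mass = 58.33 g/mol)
Mass = 4 mol × 58.33 g/mol = 233.3 g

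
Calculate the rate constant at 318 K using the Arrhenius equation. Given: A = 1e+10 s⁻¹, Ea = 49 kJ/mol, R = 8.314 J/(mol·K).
8.93e+01 s⁻¹

k = A·exp(-Ea/(R·T)) = 1e+10·exp(-49000/(8.314·318)) = 1e+10·exp(-18.5336) = 1e+10·8.9326e-09 = 8.93e+01 s⁻¹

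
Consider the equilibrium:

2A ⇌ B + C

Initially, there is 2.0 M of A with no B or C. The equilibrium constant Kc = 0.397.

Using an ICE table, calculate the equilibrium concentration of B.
[B] = 0.558 M

ICE: [A] = 2.0 − 2x, [B] = [C] = x.
Kc = x²/(2.0 − 2x)² = 0.397 ⇒ √Kc = x/(2.0 − 2x).
x = √0.397·2.0/(1 + 2√0.397) = 0.63008·2.0/2.2602 = 0.55755.
[B] = x = 0.558 M.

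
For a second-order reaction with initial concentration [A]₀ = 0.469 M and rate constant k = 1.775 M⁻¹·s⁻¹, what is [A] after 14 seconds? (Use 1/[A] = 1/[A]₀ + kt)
0.0371 M

1/[A] = 1/[A]₀ + k·t = 1/0.469 + (1.775)·(14) = 2.1322 + 24.8500 = 26.9822
[A] = 1/26.9822 = 0.0371 M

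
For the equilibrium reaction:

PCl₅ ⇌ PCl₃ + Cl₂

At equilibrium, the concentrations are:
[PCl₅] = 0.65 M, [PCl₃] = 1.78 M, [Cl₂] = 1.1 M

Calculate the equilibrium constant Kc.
K_c = 3.0123

Kc = ([PCl₃] × [Cl₂]) / ([PCl₅])
   = ((1.78)·(1.1)) / ((0.65))
   = 1.958 / 0.65 = 3.0123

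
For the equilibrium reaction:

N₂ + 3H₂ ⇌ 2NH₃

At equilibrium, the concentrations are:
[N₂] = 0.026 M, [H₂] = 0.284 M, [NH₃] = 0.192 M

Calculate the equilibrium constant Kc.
K_c = 61.8976

Kc = ([NH₃]^2) / ([N₂] × [H₂]^3)
   = ((0.192)^2) / ((0.026)·(0.284)^3)
   = 0.036864 / 0.00059556 = 61.8976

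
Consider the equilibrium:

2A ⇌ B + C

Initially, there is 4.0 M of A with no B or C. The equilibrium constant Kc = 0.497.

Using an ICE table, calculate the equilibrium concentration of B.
[B] = 1.170 M

ICE: [A] = 4.0 − 2x, [B] = [C] = x.
Kc = x²/(4.0 − 2x)² = 0.497 ⇒ √Kc = x/(4.0 − 2x).
x = √0.497·4.0/(1 + 2√0.497) = 0.70498·4.0/2.41 = 1.1701.
[B] = x = 1.170 M.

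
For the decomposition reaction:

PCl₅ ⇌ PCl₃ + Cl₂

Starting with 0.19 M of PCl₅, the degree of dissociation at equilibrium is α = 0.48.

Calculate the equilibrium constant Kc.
K_c = 0.0842

x = α·[A]₀ = 0.48 × 0.19 = 0.0912 M dissociated.
At eq: [PCl₅] = 0.19 − 0.0912 = 0.0988 M; [PCl₃] = [Cl₂] = x = 0.0912 M.
Kc = [PCl₃][Cl₂]/[PCl₅] = (0.0912)²/0.0988 = 0.08418.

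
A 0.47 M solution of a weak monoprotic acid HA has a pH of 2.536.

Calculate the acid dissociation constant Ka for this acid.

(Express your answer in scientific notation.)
K_a = 1.81e-05

[H⁺] = 10^(−pH) = 10^(−2.536) = 2.911e-03 M. For HA ⇌ H⁺ + A⁻, Ka = x²/(C − x) = (2.911e-03)²/(0.47 − 2.911e-03) = 1.81e-05.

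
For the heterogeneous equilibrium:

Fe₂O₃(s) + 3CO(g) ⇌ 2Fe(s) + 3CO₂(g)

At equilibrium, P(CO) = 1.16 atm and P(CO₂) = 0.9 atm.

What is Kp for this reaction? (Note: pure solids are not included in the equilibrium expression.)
K_p = 0.467

Solids (Fe₂O₃, Fe) are excluded.
Kp = P(CO₂)³/P(CO)³ = (0.9)³/(1.16)³ = 0.729/1.561 = 0.467.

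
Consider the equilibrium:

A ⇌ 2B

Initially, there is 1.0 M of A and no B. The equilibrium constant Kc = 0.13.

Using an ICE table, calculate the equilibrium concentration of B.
[B] = 0.330 M

ICE: [A] = 1.0 − x, [B] = 2x.
Kc = (2x)²/(1.0 − x) = 0.13 ⇒ 4x² + 0.13x − 0.13 = 0.
x = (−0.13 + √(0.13² + 4·4·0.13))/(2·4) = (−0.13 + √2.0969)/8 = 0.16476.
[B] = 2x = 0.330 M.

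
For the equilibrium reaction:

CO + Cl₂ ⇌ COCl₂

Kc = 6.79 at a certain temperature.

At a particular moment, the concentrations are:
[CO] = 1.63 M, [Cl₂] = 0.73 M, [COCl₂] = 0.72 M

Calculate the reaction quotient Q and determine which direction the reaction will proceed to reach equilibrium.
Q = 0.605, Q < K, reaction proceeds forward (toward products)

Q = ([COCl₂]) / ([CO] × [Cl₂])
  = ((0.72)) / ((1.63)·(0.73)) = 0.72/1.1899 = 0.6051
Since Q = 0.6051 < Kc = 6.79, the reaction proceeds forward (toward products) to reach equilibrium.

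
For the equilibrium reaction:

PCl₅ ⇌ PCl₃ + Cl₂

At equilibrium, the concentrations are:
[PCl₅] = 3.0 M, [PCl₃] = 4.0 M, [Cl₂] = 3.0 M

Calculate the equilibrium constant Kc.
K_c = 4.0000

Kc = ([PCl₃] × [Cl₂]) / ([PCl₅])
   = ((4.0)·(3.0)) / ((3.0))
   = 12 / 3 = 4.0000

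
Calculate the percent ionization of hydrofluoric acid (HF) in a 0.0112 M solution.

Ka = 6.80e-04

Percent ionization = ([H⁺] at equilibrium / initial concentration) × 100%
Percent ionization = 21.8%

Let x = [H⁺]. Ka = x²/(C - x) ⇒ x² + (6.80e-04)x - (6.80e-04)(0.0112) = 0. x = 2.4406e-03. Percent = (2.4406e-03/0.0112) × 100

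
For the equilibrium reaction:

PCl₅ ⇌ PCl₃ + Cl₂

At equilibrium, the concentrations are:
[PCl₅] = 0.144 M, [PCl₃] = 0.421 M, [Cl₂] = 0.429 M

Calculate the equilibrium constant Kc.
K_c = 1.2542

Kc = ([PCl₃] × [Cl₂]) / ([PCl₅])
   = ((0.421)·(0.429)) / ((0.144))
   = 0.18061 / 0.144 = 1.2542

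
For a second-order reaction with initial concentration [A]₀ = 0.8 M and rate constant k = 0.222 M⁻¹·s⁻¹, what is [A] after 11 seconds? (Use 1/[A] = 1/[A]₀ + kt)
0.2709 M

1/[A] = 1/[A]₀ + k·t = 1/0.8 + (0.222)·(11) = 1.2500 + 2.4420 = 3.6920
[A] = 1/3.6920 = 0.2709 M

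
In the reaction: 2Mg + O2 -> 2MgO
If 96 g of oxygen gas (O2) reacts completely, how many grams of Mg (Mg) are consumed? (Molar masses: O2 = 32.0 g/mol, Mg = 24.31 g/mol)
Moles of O2 = 96 g ÷ 32.0 g/mol = 3 mol
Mole ratio: 2 mol Mg / 1 mol O2
Moles of Mg = 3 × (2/1) = 6 mol
Mass of Mg = 6 mol × 24.31 g/mol = 145.9 g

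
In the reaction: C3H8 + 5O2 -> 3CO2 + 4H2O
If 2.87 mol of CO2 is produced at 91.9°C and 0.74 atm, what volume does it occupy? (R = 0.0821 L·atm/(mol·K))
T = 91.9°C + 273.15 = 365.05 K
V = nRT/P = (2.87 × 0.0821 × 365.05) / 0.74
V = 116.24 L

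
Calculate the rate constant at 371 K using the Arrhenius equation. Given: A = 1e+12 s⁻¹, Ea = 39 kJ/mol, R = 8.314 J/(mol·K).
3.23e+06 s⁻¹

k = A·exp(-Ea/(R·T)) = 1e+12·exp(-39000/(8.314·371)) = 1e+12·exp(-12.6439) = 1e+12·3.2272e-06 = 3.23e+06 s⁻¹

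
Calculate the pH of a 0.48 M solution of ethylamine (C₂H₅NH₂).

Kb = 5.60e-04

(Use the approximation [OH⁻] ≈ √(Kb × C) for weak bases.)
pH = 12.21

[OH⁻] = √(Kb × C) = √(5.60e-04 × 0.48) = 1.6395e-02. pOH = 1.79, pH = 14 - pOH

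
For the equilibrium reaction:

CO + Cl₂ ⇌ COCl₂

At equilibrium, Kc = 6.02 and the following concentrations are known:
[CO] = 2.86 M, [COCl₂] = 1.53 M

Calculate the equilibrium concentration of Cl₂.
[Cl₂] = 0.0889 M

Kc = ([COCl₂]) / ([CO] × [Cl₂]) = 6.02
[Cl₂]^1 = (product terms)/(Kc · other reactant terms) = 1.53 / (6.02 · 2.86) = 0.088865
[Cl₂] = 0.0889 M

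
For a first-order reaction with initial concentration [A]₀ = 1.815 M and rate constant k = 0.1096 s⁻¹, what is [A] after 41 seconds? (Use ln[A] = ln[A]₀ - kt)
0.0203 M

ln[A] = ln[A]₀ - k·t = ln(1.815) - (0.1096)·(41) = 0.5961 - 4.4936 = -3.8975
[A] = e^(-3.8975) = 0.0203 M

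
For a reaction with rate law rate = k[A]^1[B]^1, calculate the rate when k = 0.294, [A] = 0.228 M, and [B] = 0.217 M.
0.01455 M/s

rate = k·[A]^1·[B]^1 = 0.294·(0.228)^1·(0.217)^1 = 0.294·0.228·0.217 = 0.01455 M/s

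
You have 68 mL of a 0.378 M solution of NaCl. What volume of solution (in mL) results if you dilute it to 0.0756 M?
Using M₁V₁ = M₂V₂:
0.378 × 68 = 0.0756 × V₂
V₂ = (0.378 × 68) / 0.0756 = 340 mL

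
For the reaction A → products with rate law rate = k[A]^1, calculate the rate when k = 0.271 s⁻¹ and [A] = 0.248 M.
0.06721 M/s

rate = k·[A]^1 = 0.271·(0.248)^1 = 0.271·0.248 = 0.06721 M/s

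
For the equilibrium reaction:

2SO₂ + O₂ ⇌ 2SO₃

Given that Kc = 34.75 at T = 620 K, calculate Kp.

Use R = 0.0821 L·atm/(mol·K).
K_p = 0.6827

Δn = (moles gaseous products) − (moles gaseous reactants) = -1
T = 620 K; RT = 0.0821 × 620 = 50.902
Kp = Kc·(RT)^Δn = 34.75 × (50.902)^-1 = 34.75 × 0.0196456 = 0.6827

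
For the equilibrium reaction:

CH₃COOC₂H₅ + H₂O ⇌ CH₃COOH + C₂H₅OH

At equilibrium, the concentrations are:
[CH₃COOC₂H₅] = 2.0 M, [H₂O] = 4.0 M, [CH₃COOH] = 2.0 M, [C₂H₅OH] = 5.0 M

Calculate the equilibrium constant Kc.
K_c = 1.2500

Kc = ([CH₃COOH] × [C₂H₅OH]) / ([CH₃COOC₂H₅] × [H₂O])
   = ((2.0)·(5.0)) / ((2.0)·(4.0))
   = 10 / 8 = 1.2500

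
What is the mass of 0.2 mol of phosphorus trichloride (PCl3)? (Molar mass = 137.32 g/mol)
Mass = 0.2 mol × 137.32 g/mol = 27.46 g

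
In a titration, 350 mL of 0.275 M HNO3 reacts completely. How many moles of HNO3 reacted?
Moles = Molarity × Volume (L)
Moles = 0.275 M × 0.35 L = 0.09625 mol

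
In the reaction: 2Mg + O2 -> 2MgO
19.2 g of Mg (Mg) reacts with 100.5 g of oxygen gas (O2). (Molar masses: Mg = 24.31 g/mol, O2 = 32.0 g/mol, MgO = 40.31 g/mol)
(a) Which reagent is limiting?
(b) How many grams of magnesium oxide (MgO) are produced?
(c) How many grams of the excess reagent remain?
(a) Mg, (b) 31.84 g, (c) 87.86 g

Moles of Mg = 19.2 g ÷ 24.31 g/mol = 0.789798 mol
Moles of O2 = 100.5 g ÷ 32.0 g/mol = 3.14062 mol
Moles ÷ coefficient: Mg: 0.789798/2 = 0.3949, O2: 3.14062/1 = 3.141
(a) Mg has the smaller value, so Mg is the limiting reagent.
(b) Moles of MgO = 0.789798 mol Mg × (2/2) = 0.789798 mol; mass = 0.789798 mol × 40.31 g/mol = 31.84 g
(c) O2 consumed = 0.789798 × (1/2) = 0.394899 mol; remaining = 3.14062 − 0.394899 = 2.74573 mol; mass = 2.74573 mol × 32.0 g/mol = 87.86 g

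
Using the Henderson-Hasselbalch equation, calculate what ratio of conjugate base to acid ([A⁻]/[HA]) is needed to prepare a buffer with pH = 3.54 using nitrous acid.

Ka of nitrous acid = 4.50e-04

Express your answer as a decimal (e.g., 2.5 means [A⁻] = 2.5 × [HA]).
[A⁻]/[HA] = 1.560

pKa = −log(4.50e-04) = 3.3468. pH = pKa + log([A⁻]/[HA]). 3.54 = 3.3468 + log(ratio). log(ratio) = 3.54 − 3.3468 = 0.1932. ratio = 10^(0.1932) = 1.560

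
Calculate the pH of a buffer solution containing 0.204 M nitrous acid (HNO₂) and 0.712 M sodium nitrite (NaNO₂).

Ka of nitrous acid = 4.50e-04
pH = 3.89

pKa = -log(4.50e-04) = 3.35. pH = pKa + log([A⁻]/[HA]) = 3.35 + log(0.712/0.204)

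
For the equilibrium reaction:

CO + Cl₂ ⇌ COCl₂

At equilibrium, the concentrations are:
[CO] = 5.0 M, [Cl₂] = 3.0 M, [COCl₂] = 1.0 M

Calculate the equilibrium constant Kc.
K_c = 0.0667

Kc = ([COCl₂]) / ([CO] × [Cl₂])
   = ((1.0)) / ((5.0)·(3.0))
   = 1 / 15 = 0.0667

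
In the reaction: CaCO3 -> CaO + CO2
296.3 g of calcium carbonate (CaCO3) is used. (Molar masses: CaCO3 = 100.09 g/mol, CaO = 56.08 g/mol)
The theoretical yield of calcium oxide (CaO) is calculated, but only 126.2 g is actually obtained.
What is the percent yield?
Moles of CaCO3 = 296.3 g ÷ 100.09 g/mol = 2.96034 mol
Mole ratio: 1 mol CaO / 1 mol CaCO3
Moles of CaO = 2.96034 × (1/1) = 2.96034 mol
Theoretical yield = 2.96034 mol × 56.08 g/mol = 166.02 g
Actual yield = 126.2 g
Percent yield = (126.2 / 166.02) × 100% = 76.0%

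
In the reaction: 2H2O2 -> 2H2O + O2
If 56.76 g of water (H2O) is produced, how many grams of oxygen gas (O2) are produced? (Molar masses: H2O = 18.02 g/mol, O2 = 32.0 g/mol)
Moles of H2O = 56.76 g ÷ 18.02 g/mol = 3.14983 mol
Mole ratio: 1 mol O2 / 2 mol H2O
Moles of O2 = 3.14983 × (1/2) = 1.57492 mol
Mass of O2 = 1.57492 mol × 32.0 g/mol = 50.4 g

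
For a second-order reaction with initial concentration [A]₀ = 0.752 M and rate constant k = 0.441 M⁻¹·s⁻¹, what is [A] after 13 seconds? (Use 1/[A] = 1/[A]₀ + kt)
0.1416 M

1/[A] = 1/[A]₀ + k·t = 1/0.752 + (0.441)·(13) = 1.3298 + 5.7330 = 7.0628
[A] = 1/7.0628 = 0.1416 M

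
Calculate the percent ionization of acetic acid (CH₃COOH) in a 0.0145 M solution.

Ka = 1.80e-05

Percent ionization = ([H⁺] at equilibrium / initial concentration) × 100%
Percent ionization = 3.46%

Let x = [H⁺]. Ka = x²/(C - x) ⇒ x² + (1.80e-05)x - (1.80e-05)(0.0145) = 0. x = 5.0196e-04. Percent = (5.0196e-04/0.0145) × 100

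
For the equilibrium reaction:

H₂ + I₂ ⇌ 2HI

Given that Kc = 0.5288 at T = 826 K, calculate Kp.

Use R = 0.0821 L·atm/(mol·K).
K_p = 0.5288

Δn = (moles gaseous products) − (moles gaseous reactants) = 0
T = 826 K; RT = 0.0821 × 826 = 67.8146
Kp = Kc·(RT)^Δn = 0.5288 × (67.8146)^0 = 0.5288 × 1 = 0.5288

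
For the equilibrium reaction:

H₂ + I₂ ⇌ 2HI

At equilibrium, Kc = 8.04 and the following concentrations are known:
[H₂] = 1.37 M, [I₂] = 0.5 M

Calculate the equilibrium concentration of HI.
[HI] = 2.3468 M

Kc = ([HI]^2) / ([H₂] × [I₂]) = 8.04
[HI]^2 = Kc · (reactant terms)/(other product terms) = 8.04 · 0.685 / 1 = 5.5074
[HI] = (5.5074)^(1/2) = 2.3468 M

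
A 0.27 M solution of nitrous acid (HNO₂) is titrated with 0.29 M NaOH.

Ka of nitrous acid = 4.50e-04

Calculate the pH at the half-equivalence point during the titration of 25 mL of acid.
pH = pKa = 3.35

At the half-equivalence point, [HA] = [A⁻], so by Henderson–Hasselbalch pH = pKa + log(1) = pKa.
pKa = −log(4.50e-04) = 3.35.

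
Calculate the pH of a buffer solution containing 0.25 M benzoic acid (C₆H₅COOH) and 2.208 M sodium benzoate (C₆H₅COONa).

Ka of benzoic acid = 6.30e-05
pH = 5.15

pKa = -log(6.30e-05) = 4.20. pH = pKa + log([A⁻]/[HA]) = 4.20 + log(2.208/0.25)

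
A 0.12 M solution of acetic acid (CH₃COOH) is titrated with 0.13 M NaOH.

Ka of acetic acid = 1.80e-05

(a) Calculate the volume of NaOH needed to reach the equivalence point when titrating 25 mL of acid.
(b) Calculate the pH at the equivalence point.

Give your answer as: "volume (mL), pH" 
V = 23.1 mL, pH = 8.77

(a) At equivalence: moles acid = moles base.
moles acid = 0.12 × 0.025 = 0.003 mol; V_NaOH = 0.003/0.13 = 0.02308 L = 23.1 mL.
(b) At equivalence, all acid → conjugate base A⁻ at [A⁻] = 0.003/0.04808 = 0.0624 M.
Kb = Kw/Ka = 1.0e-14/1.80e-05 = 5.556e-10; [OH⁻] = √(Kb·[A⁻]) = 5.888e-06; pOH = 5.23; pH = 14 − pOH = 8.77.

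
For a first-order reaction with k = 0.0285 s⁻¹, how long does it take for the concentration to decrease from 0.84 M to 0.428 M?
23.66 s

From ln[A] = ln[A]₀ - k·t: t = ln([A]₀/[A])/k = ln(0.84/0.428)/0.0285 = ln(1.9626)/0.0285 = 0.6743/0.0285 = 23.66 s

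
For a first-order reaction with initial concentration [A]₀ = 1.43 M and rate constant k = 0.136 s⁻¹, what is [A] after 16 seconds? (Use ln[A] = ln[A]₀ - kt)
0.1623 M

ln[A] = ln[A]₀ - k·t = ln(1.43) - (0.136)·(16) = 0.3577 - 2.1760 = -1.8183
[A] = e^(-1.8183) = 0.1623 M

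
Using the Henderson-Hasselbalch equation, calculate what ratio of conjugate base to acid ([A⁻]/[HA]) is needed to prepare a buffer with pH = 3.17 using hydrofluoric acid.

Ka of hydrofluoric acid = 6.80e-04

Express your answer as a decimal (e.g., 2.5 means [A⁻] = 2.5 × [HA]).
[A⁻]/[HA] = 1.006

pKa = −log(6.80e-04) = 3.1675. pH = pKa + log([A⁻]/[HA]). 3.17 = 3.1675 + log(ratio). log(ratio) = 3.17 − 3.1675 = 0.0025. ratio = 10^(0.0025) = 1.006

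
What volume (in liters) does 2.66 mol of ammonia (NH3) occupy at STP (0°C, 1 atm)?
At STP, 1 mol of gas occupies 22.4 L
Volume = 2.66 mol × 22.4 L/mol = 59.58 L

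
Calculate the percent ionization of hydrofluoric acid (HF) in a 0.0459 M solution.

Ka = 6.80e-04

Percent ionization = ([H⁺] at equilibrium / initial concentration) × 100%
Percent ionization = 11.5%

Let x = [H⁺]. Ka = x²/(C - x) ⇒ x² + (6.80e-04)x - (6.80e-04)(0.0459) = 0. x = 5.2571e-03. Percent = (5.2571e-03/0.0459) × 100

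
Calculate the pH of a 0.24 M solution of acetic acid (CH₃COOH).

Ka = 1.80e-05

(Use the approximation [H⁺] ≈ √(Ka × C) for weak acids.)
pH = 2.68

[H⁺] = √(Ka × C) = √(1.80e-05 × 0.24) = 2.0785e-03. pH = -log(2.0785e-03)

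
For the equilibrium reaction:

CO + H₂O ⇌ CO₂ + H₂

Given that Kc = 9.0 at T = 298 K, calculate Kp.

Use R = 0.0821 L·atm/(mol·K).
K_p = 9.0000

Δn = (moles gaseous products) − (moles gaseous reactants) = 0
T = 298 K; RT = 0.0821 × 298 = 24.4658
Kp = Kc·(RT)^Δn = 9.0 × (24.4658)^0 = 9.0 × 1 = 9.0000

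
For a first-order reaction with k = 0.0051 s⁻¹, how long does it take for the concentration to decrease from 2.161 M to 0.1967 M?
469.93 s

From ln[A] = ln[A]₀ - k·t: t = ln([A]₀/[A])/k = ln(2.161/0.1967)/0.0051 = ln(10.9863)/0.0051 = 2.3966/0.0051 = 469.93 s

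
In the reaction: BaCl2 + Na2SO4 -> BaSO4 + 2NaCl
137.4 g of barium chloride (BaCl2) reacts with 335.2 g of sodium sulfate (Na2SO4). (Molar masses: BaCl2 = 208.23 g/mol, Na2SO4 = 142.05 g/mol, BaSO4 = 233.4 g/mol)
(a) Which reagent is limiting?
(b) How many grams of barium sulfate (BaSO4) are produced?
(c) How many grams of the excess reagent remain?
(a) BaCl2, (b) 154 g, (c) 241.5 g

Moles of BaCl2 = 137.4 g ÷ 208.23 g/mol = 0.659847 mol
Moles of Na2SO4 = 335.2 g ÷ 142.05 g/mol = 2.35973 mol
Moles ÷ coefficient: BaCl2: 0.659847/1 = 0.6598, Na2SO4: 2.35973/1 = 2.36
(a) BaCl2 has the smaller value, so BaCl2 is the limiting reagent.
(b) Moles of BaSO4 = 0.659847 mol BaCl2 × (1/1) = 0.659847 mol; mass = 0.659847 mol × 233.4 g/mol = 154 g
(c) Na2SO4 consumed = 0.659847 × (1/1) = 0.659847 mol; remaining = 2.35973 − 0.659847 = 1.69989 mol; mass = 1.69989 mol × 142.05 g/mol = 241.5 g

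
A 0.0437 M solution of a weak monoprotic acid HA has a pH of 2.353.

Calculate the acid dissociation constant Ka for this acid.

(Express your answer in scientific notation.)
K_a = 5.01e-04

[H⁺] = 10^(−pH) = 10^(−2.353) = 4.436e-03 M. For HA ⇌ H⁺ + A⁻, Ka = x²/(C − x) = (4.436e-03)²/(0.0437 − 4.436e-03) = 5.01e-04.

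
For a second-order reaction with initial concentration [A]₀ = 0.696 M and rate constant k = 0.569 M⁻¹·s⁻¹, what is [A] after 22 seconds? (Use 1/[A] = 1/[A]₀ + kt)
0.0717 M

1/[A] = 1/[A]₀ + k·t = 1/0.696 + (0.569)·(22) = 1.4368 + 12.5180 = 13.9548
[A] = 1/13.9548 = 0.0717 M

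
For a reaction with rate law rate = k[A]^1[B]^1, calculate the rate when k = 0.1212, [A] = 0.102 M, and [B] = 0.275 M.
0.0034 M/s

rate = k·[A]^1·[B]^1 = 0.1212·(0.102)^1·(0.275)^1 = 0.1212·0.102·0.275 = 0.0034 M/s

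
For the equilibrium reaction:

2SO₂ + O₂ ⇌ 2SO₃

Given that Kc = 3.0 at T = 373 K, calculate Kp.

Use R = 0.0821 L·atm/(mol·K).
K_p = 0.0980

Δn = (moles gaseous products) − (moles gaseous reactants) = -1
T = 373 K; RT = 0.0821 × 373 = 30.6233
Kp = Kc·(RT)^Δn = 3.0 × (30.6233)^-1 = 3.0 × 0.0326549 = 0.0980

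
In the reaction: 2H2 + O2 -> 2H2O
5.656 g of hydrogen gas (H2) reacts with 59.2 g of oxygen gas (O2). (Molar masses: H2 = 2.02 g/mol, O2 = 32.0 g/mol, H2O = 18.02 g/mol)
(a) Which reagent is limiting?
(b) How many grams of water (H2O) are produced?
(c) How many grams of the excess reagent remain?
(a) H2, (b) 50.46 g, (c) 14.4 g

Moles of H2 = 5.656 g ÷ 2.02 g/mol = 2.8 mol
Moles of O2 = 59.2 g ÷ 32.0 g/mol = 1.85 mol
Moles ÷ coefficient: H2: 2.8/2 = 1.4, O2: 1.85/1 = 1.85
(a) H2 has the smaller value, so H2 is the limiting reagent.
(b) Moles of H2O = 2.8 mol H2 × (2/2) = 2.8 mol; mass = 2.8 mol × 18.02 g/mol = 50.46 g
(c) O2 consumed = 2.8 × (1/2) = 1.4 mol; remaining = 1.85 − 1.4 = 0.45 mol; mass = 0.45 mol × 32.0 g/mol = 14.4 g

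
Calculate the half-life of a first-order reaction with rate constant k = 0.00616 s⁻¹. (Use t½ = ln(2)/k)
112.52 s

t½ = ln(2)/k = 0.6931/0.00616 = 112.52 s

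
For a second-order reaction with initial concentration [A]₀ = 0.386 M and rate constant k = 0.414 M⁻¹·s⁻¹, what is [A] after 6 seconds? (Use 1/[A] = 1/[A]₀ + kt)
0.1971 M

1/[A] = 1/[A]₀ + k·t = 1/0.386 + (0.414)·(6) = 2.5907 + 2.4840 = 5.0747
[A] = 1/5.0747 = 0.1971 M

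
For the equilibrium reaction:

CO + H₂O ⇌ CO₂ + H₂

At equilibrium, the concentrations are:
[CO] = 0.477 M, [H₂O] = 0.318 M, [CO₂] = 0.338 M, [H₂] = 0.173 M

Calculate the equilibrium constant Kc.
K_c = 0.3855

Kc = ([CO₂] × [H₂]) / ([CO] × [H₂O])
   = ((0.338)·(0.173)) / ((0.477)·(0.318))
   = 0.058474 / 0.15169 = 0.3855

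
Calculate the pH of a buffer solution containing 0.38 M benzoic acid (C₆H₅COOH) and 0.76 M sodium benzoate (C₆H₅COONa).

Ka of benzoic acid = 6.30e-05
pH = 4.50

pKa = -log(6.30e-05) = 4.20. pH = pKa + log([A⁻]/[HA]) = 4.20 + log(0.76/0.38)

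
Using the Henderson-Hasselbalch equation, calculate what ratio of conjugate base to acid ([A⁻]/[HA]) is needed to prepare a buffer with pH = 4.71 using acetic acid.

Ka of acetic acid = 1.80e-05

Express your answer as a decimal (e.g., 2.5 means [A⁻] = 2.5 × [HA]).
[A⁻]/[HA] = 0.923

pKa = −log(1.80e-05) = 4.7447. pH = pKa + log([A⁻]/[HA]). 4.71 = 4.7447 + log(ratio). log(ratio) = 4.71 − 4.7447 = -0.0347. ratio = 10^(-0.0347) = 0.923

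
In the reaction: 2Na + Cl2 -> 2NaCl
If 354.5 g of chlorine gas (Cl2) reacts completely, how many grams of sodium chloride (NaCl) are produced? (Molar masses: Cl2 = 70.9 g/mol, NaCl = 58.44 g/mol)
Moles of Cl2 = 354.5 g ÷ 70.9 g/mol = 5 mol
Mole ratio: 2 mol NaCl / 1 mol Cl2
Moles of NaCl = 5 × (2/1) = 10 mol
Mass of NaCl = 10 mol × 58.44 g/mol = 584.4 g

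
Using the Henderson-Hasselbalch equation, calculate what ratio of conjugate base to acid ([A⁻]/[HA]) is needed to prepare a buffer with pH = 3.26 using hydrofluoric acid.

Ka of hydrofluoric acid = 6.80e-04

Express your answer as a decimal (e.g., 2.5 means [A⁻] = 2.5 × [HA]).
[A⁻]/[HA] = 1.237

pKa = −log(6.80e-04) = 3.1675. pH = pKa + log([A⁻]/[HA]). 3.26 = 3.1675 + log(ratio). log(ratio) = 3.26 − 3.1675 = 0.0925. ratio = 10^(0.0925) = 1.237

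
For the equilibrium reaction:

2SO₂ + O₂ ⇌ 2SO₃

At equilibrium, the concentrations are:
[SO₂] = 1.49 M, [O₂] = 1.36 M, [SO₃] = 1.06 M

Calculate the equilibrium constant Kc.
K_c = 0.3721

Kc = ([SO₃]^2) / ([SO₂]^2 × [O₂])
   = ((1.06)^2) / ((1.49)^2·(1.36))
   = 1.1236 / 3.0193 = 0.3721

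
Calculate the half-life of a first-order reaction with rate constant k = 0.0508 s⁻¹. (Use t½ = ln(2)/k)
13.64 s

t½ = ln(2)/k = 0.6931/0.0508 = 13.64 s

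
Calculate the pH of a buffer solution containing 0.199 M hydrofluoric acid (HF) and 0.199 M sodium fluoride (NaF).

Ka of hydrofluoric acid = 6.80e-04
pH = 3.17

pKa = -log(6.80e-04) = 3.17. pH = pKa + log([A⁻]/[HA]) = 3.17 + log(0.199/0.199)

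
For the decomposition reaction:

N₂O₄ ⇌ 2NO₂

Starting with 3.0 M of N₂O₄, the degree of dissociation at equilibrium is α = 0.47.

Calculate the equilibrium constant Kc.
K_c = 5.0015

x = α·[A]₀ = 0.47 × 3.0 = 1.41 M dissociated.
At eq: [N₂O₄] = 3.0 − 1.41 = 1.59 M; [NO₂] = 2x = 2.82 M.
Kc = [NO₂]²/[N₂O₄] = (2.82)²/1.59 = 5.002.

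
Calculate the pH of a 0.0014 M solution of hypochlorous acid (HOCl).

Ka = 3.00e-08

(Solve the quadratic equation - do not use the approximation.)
pH = 5.19

x² + Ka×x - Ka×C = 0. Using quadratic formula: [H⁺] = 6.4658e-06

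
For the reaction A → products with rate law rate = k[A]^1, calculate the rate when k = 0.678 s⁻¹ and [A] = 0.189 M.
0.1281 M/s

rate = k·[A]^1 = 0.678·(0.189)^1 = 0.678·0.189 = 0.1281 M/s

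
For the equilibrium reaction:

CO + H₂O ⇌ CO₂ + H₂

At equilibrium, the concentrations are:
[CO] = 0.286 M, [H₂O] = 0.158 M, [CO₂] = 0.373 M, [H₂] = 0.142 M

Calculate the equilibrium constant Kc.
K_c = 1.1721

Kc = ([CO₂] × [H₂]) / ([CO] × [H₂O])
   = ((0.373)·(0.142)) / ((0.286)·(0.158))
   = 0.052966 / 0.045188 = 1.1721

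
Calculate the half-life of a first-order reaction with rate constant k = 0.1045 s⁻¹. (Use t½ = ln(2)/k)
6.63 s

t½ = ln(2)/k = 0.6931/0.1045 = 6.63 s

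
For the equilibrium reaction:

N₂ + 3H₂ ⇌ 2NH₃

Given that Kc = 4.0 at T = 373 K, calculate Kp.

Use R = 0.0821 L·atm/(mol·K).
K_p = 0.0043

Δn = (moles gaseous products) − (moles gaseous reactants) = -2
T = 373 K; RT = 0.0821 × 373 = 30.6233
Kp = Kc·(RT)^Δn = 4.0 × (30.6233)^-2 = 4.0 × 0.00106634 = 0.0043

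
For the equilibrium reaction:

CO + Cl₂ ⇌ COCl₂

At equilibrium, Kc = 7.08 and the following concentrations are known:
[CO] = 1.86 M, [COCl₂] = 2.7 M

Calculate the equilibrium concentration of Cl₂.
[Cl₂] = 0.2050 M

Kc = ([COCl₂]) / ([CO] × [Cl₂]) = 7.08
[Cl₂]^1 = (product terms)/(Kc · other reactant terms) = 2.7 / (7.08 · 1.86) = 0.20503
[Cl₂] = 0.2050 M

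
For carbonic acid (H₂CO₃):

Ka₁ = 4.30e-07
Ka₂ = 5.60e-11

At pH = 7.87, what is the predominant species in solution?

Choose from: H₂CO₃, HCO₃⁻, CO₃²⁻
HCO₃⁻

pKa1 = 6.37, pKa2 = 10.25. Each pKa is the crossover between adjacent species; pH = 7.87 lies in the region where HCO₃⁻ predominates.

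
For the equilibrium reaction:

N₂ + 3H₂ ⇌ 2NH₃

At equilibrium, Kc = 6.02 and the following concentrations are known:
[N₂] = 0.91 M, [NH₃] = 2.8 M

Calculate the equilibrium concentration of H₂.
[H₂] = 1.1269 M

Kc = ([NH₃]^2) / ([N₂] × [H₂]^3) = 6.02
[H₂]^3 = (product terms)/(Kc · other reactant terms) = 7.84 / (6.02 · 0.91) = 1.4311
[H₂] = (1.4311)^(1/3) = 1.1269 M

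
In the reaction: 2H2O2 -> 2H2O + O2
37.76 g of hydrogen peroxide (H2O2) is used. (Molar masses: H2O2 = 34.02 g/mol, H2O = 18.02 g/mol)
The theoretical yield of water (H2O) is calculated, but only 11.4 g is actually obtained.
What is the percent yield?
Moles of H2O2 = 37.76 g ÷ 34.02 g/mol = 1.10994 mol
Mole ratio: 2 mol H2O / 2 mol H2O2
Moles of H2O = 1.10994 × (2/2) = 1.10994 mol
Theoretical yield = 1.10994 mol × 18.02 g/mol = 20.001 g
Actual yield = 11.4 g
Percent yield = (11.4 / 20.001) × 100% = 57.0%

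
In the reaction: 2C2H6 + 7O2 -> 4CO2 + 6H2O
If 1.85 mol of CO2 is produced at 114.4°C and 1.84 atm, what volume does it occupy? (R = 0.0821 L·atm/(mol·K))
T = 114.4°C + 273.15 = 387.55 K
V = nRT/P = (1.85 × 0.0821 × 387.55) / 1.84
V = 31.99 L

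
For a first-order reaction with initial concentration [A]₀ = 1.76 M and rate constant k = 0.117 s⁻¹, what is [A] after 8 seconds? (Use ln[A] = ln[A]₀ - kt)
0.6903 M

ln[A] = ln[A]₀ - k·t = ln(1.76) - (0.117)·(8) = 0.5653 - 0.9360 = -0.3707
[A] = e^(-0.3707) = 0.6903 M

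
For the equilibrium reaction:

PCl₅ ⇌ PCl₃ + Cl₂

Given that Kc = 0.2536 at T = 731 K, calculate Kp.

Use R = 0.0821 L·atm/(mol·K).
K_p = 15.2198

Δn = (moles gaseous products) − (moles gaseous reactants) = 1
T = 731 K; RT = 0.0821 × 731 = 60.0151
Kp = Kc·(RT)^Δn = 0.2536 × (60.0151)^1 = 0.2536 × 60.0151 = 15.2198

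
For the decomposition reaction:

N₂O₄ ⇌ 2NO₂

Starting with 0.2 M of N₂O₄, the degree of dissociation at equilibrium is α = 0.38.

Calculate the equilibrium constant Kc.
K_c = 0.1863

x = α·[A]₀ = 0.38 × 0.2 = 0.076 M dissociated.
At eq: [N₂O₄] = 0.2 − 0.076 = 0.124 M; [NO₂] = 2x = 0.152 M.
Kc = [NO₂]²/[N₂O₄] = (0.152)²/0.124 = 0.1863.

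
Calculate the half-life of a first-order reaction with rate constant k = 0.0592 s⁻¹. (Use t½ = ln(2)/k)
11.71 s

t½ = ln(2)/k = 0.6931/0.0592 = 11.71 s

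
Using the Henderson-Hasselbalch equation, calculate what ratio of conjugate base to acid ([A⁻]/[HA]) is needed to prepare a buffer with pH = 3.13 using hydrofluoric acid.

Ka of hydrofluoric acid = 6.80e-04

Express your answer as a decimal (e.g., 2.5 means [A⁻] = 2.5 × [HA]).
[A⁻]/[HA] = 0.917

pKa = −log(6.80e-04) = 3.1675. pH = pKa + log([A⁻]/[HA]). 3.13 = 3.1675 + log(ratio). log(ratio) = 3.13 − 3.1675 = -0.0375. ratio = 10^(-0.0375) = 0.917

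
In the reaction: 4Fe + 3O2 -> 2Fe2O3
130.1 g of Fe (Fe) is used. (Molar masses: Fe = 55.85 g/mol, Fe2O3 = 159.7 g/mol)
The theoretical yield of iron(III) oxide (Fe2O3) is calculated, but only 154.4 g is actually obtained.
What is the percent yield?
Moles of Fe = 130.1 g ÷ 55.85 g/mol = 2.32945 mol
Mole ratio: 2 mol Fe2O3 / 4 mol Fe
Moles of Fe2O3 = 2.32945 × (2/4) = 1.16473 mol
Theoretical yield = 1.16473 mol × 159.7 g/mol = 186.01 g
Actual yield = 154.4 g
Percent yield = (154.4 / 186.01) × 100% = 83.0%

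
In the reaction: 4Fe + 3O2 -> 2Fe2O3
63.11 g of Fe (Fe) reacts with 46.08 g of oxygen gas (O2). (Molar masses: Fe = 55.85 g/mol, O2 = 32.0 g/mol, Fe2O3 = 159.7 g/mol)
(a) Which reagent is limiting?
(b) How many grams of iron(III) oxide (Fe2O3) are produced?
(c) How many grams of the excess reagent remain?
(a) Fe, (b) 90.23 g, (c) 18.96 g

Moles of Fe = 63.11 g ÷ 55.85 g/mol = 1.12999 mol
Moles of O2 = 46.08 g ÷ 32.0 g/mol = 1.44 mol
Moles ÷ coefficient: Fe: 1.12999/4 = 0.2825, O2: 1.44/3 = 0.48
(a) Fe has the smaller value, so Fe is the limiting reagent.
(b) Moles of Fe2O3 = 1.12999 mol Fe × (2/4) = 0.564996 mol; mass = 0.564996 mol × 159.7 g/mol = 90.23 g
(c) O2 consumed = 1.12999 × (3/4) = 0.847493 mol; remaining = 1.44 − 0.847493 = 0.592507 mol; mass = 0.592507 mol × 32.0 g/mol = 18.96 g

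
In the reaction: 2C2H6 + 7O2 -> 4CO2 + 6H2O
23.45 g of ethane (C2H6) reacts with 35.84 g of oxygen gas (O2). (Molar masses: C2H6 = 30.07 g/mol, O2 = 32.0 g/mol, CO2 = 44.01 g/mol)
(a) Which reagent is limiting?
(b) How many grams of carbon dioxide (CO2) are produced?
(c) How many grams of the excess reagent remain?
(a) O2, (b) 28.17 g, (c) 13.83 g

Moles of C2H6 = 23.45 g ÷ 30.07 g/mol = 0.779847 mol
Moles of O2 = 35.84 g ÷ 32.0 g/mol = 1.12 mol
Moles ÷ coefficient: C2H6: 0.779847/2 = 0.3899, O2: 1.12/7 = 0.16
(a) O2 has the smaller value, so O2 is the limiting reagent.
(b) Moles of CO2 = 1.12 mol O2 × (4/7) = 0.64 mol; mass = 0.64 mol × 44.01 g/mol = 28.17 g
(c) C2H6 consumed = 1.12 × (2/7) = 0.32 mol; remaining = 0.779847 − 0.32 = 0.459847 mol; mass = 0.459847 mol × 30.07 g/mol = 13.83 g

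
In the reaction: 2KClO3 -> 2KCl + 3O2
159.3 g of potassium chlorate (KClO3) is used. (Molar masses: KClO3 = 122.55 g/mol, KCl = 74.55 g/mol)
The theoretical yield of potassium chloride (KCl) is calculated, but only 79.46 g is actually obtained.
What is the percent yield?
Moles of KClO3 = 159.3 g ÷ 122.55 g/mol = 1.29988 mol
Mole ratio: 2 mol KCl / 2 mol KClO3
Moles of KCl = 1.29988 × (2/2) = 1.29988 mol
Theoretical yield = 1.29988 mol × 74.55 g/mol = 96.906 g
Actual yield = 79.46 g
Percent yield = (79.46 / 96.906) × 100% = 82.0%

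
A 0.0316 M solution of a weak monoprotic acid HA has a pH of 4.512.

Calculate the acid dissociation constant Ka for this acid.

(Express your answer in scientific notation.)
K_a = 3.00e-08

[H⁺] = 10^(−pH) = 10^(−4.512) = 3.076e-05 M. For HA ⇌ H⁺ + A⁻, Ka = x²/(C − x) = (3.076e-05)²/(0.0316 − 3.076e-05) = 3.00e-08.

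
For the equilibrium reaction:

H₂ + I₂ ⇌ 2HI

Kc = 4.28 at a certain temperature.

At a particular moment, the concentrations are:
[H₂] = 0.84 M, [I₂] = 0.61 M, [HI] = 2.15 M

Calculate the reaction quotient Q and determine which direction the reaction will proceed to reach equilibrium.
Q = 9.021, Q > K, reaction proceeds reverse (toward reactants)

Q = ([HI]^2) / ([H₂] × [I₂])
  = ((2.15)^2) / ((0.84)·(0.61)) = 4.6225/0.5124 = 9.021
Since Q = 9.021 > Kc = 4.28, the reaction proceeds reverse (toward reactants) to reach equilibrium.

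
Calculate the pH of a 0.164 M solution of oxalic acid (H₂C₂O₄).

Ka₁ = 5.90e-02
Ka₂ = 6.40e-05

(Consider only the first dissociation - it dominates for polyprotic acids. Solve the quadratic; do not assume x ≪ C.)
pH = 1.14

x² + Ka₁·x − Ka₁·C = 0 with Ka₁ = 5.90e-02, C = 0.164.
x = (−Ka₁ + √(Ka₁² + 4·Ka₁·C))/2 = 7.3195e-02 M, so pH = 1.14.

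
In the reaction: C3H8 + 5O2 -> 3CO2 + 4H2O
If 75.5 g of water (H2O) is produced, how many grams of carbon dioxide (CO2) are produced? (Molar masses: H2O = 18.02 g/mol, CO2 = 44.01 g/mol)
Moles of H2O = 75.5 g ÷ 18.02 g/mol = 4.18979 mol
Mole ratio: 3 mol CO2 / 4 mol H2O
Moles of CO2 = 4.18979 × (3/4) = 3.14234 mol
Mass of CO2 = 3.14234 mol × 44.01 g/mol = 138.3 g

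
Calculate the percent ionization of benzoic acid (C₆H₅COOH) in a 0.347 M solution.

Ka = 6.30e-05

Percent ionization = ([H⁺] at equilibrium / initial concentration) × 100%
Percent ionization = 1.34%

Let x = [H⁺]. Ka = x²/(C - x) ⇒ x² + (6.30e-05)x - (6.30e-05)(0.347) = 0. x = 4.6442e-03. Percent = (4.6442e-03/0.347) × 100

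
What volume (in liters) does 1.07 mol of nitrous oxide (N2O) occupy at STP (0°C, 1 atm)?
At STP, 1 mol of gas occupies 22.4 L
Volume = 1.07 mol × 22.4 L/mol = 23.97 L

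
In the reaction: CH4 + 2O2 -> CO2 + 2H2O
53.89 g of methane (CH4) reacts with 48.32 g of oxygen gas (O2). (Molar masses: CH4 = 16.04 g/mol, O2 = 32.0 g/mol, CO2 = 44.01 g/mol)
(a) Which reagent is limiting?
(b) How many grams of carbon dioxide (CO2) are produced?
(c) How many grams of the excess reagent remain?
(a) O2, (b) 33.23 g, (c) 41.78 g

Moles of CH4 = 53.89 g ÷ 16.04 g/mol = 3.35973 mol
Moles of O2 = 48.32 g ÷ 32.0 g/mol = 1.51 mol
Moles ÷ coefficient: CH4: 3.35973/1 = 3.36, O2: 1.51/2 = 0.755
(a) O2 has the smaller value, so O2 is the limiting reagent.
(b) Moles of CO2 = 1.51 mol O2 × (1/2) = 0.755 mol; mass = 0.755 mol × 44.01 g/mol = 33.23 g
(c) CH4 consumed = 1.51 × (1/2) = 0.755 mol; remaining = 3.35973 − 0.755 = 2.60473 mol; mass = 2.60473 mol × 16.04 g/mol = 41.78 g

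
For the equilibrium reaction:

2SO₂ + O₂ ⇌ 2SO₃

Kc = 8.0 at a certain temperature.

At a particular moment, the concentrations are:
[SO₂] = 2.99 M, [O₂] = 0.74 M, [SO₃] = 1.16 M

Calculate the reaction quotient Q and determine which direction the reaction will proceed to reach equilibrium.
Q = 0.203, Q < K, reaction proceeds forward (toward products)

Q = ([SO₃]^2) / ([SO₂]^2 × [O₂])
  = ((1.16)^2) / ((2.99)^2·(0.74)) = 1.3456/6.6157 = 0.2034
Since Q = 0.2034 < Kc = 8.0, the reaction proceeds forward (toward products) to reach equilibrium.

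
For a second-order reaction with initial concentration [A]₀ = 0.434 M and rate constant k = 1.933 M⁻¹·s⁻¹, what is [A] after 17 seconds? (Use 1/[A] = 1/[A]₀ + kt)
0.0284 M

1/[A] = 1/[A]₀ + k·t = 1/0.434 + (1.933)·(17) = 2.3041 + 32.8610 = 35.1651
[A] = 1/35.1651 = 0.0284 M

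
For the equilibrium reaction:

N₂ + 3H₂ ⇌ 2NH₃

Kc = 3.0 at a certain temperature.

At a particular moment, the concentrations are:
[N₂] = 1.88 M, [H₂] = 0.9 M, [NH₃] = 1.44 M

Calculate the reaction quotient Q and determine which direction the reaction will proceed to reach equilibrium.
Q = 1.513, Q < K, reaction proceeds forward (toward products)

Q = ([NH₃]^2) / ([N₂] × [H₂]^3)
  = ((1.44)^2) / ((1.88)·(0.9)^3) = 2.0736/1.3705 = 1.513
Since Q = 1.513 < Kc = 3.0, the reaction proceeds forward (toward products) to reach equilibrium.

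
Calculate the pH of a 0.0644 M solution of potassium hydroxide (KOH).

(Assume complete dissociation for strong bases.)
pH = 12.81

[OH⁻] = 0.0644 M for strong base. pOH = -log[OH⁻] = 1.19, pH = 14 - pOH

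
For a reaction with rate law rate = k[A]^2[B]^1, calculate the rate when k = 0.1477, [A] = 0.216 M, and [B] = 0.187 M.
0.001289 M/s

rate = k·[A]^2·[B]^1 = 0.1477·(0.216)^2·(0.187)^1 = 0.1477·0.046656·0.187 = 0.001289 M/s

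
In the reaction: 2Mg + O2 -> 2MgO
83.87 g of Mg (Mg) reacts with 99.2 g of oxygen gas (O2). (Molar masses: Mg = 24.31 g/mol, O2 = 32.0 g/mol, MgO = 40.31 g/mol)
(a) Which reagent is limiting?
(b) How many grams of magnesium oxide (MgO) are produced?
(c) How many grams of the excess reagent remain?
(a) Mg, (b) 139.1 g, (c) 44 g

Moles of Mg = 83.87 g ÷ 24.31 g/mol = 3.45002 mol
Moles of O2 = 99.2 g ÷ 32.0 g/mol = 3.1 mol
Moles ÷ coefficient: Mg: 3.45002/2 = 1.725, O2: 3.1/1 = 3.1
(a) Mg has the smaller value, so Mg is the limiting reagent.
(b) Moles of MgO = 3.45002 mol Mg × (2/2) = 3.45002 mol; mass = 3.45002 mol × 40.31 g/mol = 139.1 g
(c) O2 consumed = 3.45002 × (1/2) = 1.72501 mol; remaining = 3.1 − 1.72501 = 1.37499 mol; mass = 1.37499 mol × 32.0 g/mol = 44 g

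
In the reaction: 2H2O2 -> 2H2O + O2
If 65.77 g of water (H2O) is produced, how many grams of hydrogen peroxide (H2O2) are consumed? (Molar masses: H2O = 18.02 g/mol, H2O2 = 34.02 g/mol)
Moles of H2O = 65.77 g ÷ 18.02 g/mol = 3.64983 mol
Mole ratio: 2 mol H2O2 / 2 mol H2O
Moles of H2O2 = 3.64983 × (2/2) = 3.64983 mol
Mass of H2O2 = 3.64983 mol × 34.02 g/mol = 124.2 g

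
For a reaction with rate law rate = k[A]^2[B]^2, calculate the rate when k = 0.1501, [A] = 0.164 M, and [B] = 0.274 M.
0.0003031 M/s

rate = k·[A]^2·[B]^2 = 0.1501·(0.164)^2·(0.274)^2 = 0.1501·0.026896·0.075076 = 0.0003031 M/s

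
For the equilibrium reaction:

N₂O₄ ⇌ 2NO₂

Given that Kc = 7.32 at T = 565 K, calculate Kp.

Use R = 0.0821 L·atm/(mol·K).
K_p = 339.5492

Δn = (moles gaseous products) − (moles gaseous reactants) = 1
T = 565 K; RT = 0.0821 × 565 = 46.3865
Kp = Kc·(RT)^Δn = 7.32 × (46.3865)^1 = 7.32 × 46.3865 = 339.5492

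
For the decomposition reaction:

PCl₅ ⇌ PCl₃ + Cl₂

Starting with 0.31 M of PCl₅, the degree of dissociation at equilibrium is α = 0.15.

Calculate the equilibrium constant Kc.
K_c = 0.0082

x = α·[A]₀ = 0.15 × 0.31 = 0.0465 M dissociated.
At eq: [PCl₅] = 0.31 − 0.0465 = 0.2635 M; [PCl₃] = [Cl₂] = x = 0.0465 M.
Kc = [PCl₃][Cl₂]/[PCl₅] = (0.0465)²/0.2635 = 0.008206.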